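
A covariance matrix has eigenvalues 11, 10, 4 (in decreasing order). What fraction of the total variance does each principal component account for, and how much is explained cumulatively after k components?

Step 1 — total variance = trace(Sigma) = Σ λ_i = 11 + 10 + 4 = 25.

Step 2 — fraction explained by component i = λ_i / Σ λ:
  PC1: 11/25 = 0.44
  PC2: 10/25 = 0.4
  PC3: 4/25 = 0.16

Step 3 — cumulative fraction after k components = (λ_1 + ... + λ_k) / Σ λ:
  k = 1: 11/25 = 0.44
  k = 2: (11 + 10)/25 = 21/25 = 0.84
  k = 3: (11 + 10 + 4)/25 = 25/25 = 1

Summary (fraction, with percent):

explained: PC1 0.44 (44%), PC2 0.4 (40%), PC3 0.16 (16%);  cumulative: 0.44, 0.84, 1


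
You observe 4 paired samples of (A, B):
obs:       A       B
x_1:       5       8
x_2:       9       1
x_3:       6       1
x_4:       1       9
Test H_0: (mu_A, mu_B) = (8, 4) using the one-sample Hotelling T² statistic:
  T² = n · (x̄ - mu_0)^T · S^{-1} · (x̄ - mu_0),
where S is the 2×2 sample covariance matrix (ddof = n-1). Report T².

Step 1 — sample mean vector:
  mean(A) = (5 + 9 + 6 + 1) / 4 = 21/4 = 5.25
  mean(B) = (8 + 1 + 1 + 9) / 4 = 19/4 = 4.75
  x̄ = (5.25, 4.75),  deviation x̄ - mu_0 = (5.25, 4.75) - (8, 4) = (-2.75, 0.75).

Step 2 — sample covariance matrix, S[i,j] = (1/(n-1)) · Σ_k (x_{k,i} - mean_i) · (x_{k,j} - mean_j), divisor n-1 = 3:
  S[A,A] = ((-0.25)·(-0.25) + (3.75)·(3.75) + (0.75)·(0.75) + (-4.25)·(-4.25)) / 3 = 32.75/3 = 10.9167
  S[A,B] = ((-0.25)·(3.25) + (3.75)·(-3.75) + (0.75)·(-3.75) + (-4.25)·(4.25)) / 3 = -35.75/3 = -11.9167
  S[B,B] = ((3.25)·(3.25) + (-3.75)·(-3.75) + (-3.75)·(-3.75) + (4.25)·(4.25)) / 3 = 56.75/3 = 18.9167
  S = [[10.9167, -11.9167],
 [-11.9167, 18.9167]].

Step 3 — invert S. det(S) = 10.9167·18.9167 - (-11.9167)² = 64.5.
  S^{-1} = (1/det) · [[d, -b], [-b, a]] = [[0.2933, 0.1848],
 [0.1848, 0.1693]].

Step 4 — quadratic form (x̄ - mu_0)^T · S^{-1} · (x̄ - mu_0):
  S^{-1} · (x̄ - mu_0) = (-0.668, -0.3811),
  (x̄ - mu_0)^T · [...] = (-2.75)·(-0.668) + (0.75)·(-0.3811) = 1.551.

Step 5 — scale by n: T² = 4 · 1.551 = 6.2041.

T² ≈ 6.2041


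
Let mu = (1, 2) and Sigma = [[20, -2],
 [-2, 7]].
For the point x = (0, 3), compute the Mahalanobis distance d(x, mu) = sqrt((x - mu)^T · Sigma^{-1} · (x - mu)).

Step 1 — centre the observation: (x - mu) = (-1, 1).

Step 2 — invert Sigma. det(Sigma) = 20·7 - (-2)² = 136.
  Sigma^{-1} = (1/det) · [[d, -b], [-b, a]] = [[0.0515, 0.0147],
 [0.0147, 0.1471]].

Step 3 — form the quadratic (x - mu)^T · Sigma^{-1} · (x - mu):
  Sigma^{-1} · (x - mu) = (-0.0368, 0.1324).
  (x - mu)^T · [Sigma^{-1} · (x - mu)] = (-1)·(-0.0368) + (1)·(0.1324) = 0.1691.

Step 4 — take square root: d = √(0.1691) ≈ 0.4112.

d(x, mu) = √(0.1691) ≈ 0.4112


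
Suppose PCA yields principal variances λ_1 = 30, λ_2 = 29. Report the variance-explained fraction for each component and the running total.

Step 1 — total variance = trace(Sigma) = Σ λ_i = 30 + 29 = 59.

Step 2 — fraction explained by component i = λ_i / Σ λ:
  PC1: 30/59 = 0.5085
  PC2: 29/59 = 0.4915

Step 3 — cumulative fraction after k components = (λ_1 + ... + λ_k) / Σ λ:
  k = 1: 30/59 = 0.5085
  k = 2: (30 + 29)/59 = 59/59 = 1

Summary (fraction, with percent):

explained: PC1 0.5085 (50.85%), PC2 0.4915 (49.15%);  cumulative: 0.5085, 1


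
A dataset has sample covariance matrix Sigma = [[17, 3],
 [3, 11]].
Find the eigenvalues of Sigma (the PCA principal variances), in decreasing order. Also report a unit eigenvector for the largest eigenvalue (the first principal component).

Step 1 — characteristic polynomial of 2×2 Sigma:
  det(Sigma - λI) = λ² - trace · λ + det = 0.
  trace = 17 + 11 = 28, det = 17·11 - (3)² = 178.
Step 2 — discriminant:
  Δ = trace² - 4·det = 784 - 712 = 72.
Step 3 — eigenvalues:
  λ = (trace ± √Δ)/2 = (28 ± 8.4853)/2,
  λ_1 = 18.2426,  λ_2 = 9.7574.

Step 4 — unit eigenvector for λ_1: solve (Sigma - λ_1 I)v = 0. First row:
  (17 - 18.2426)·v_x + (3)·v_y = 0, i.e. (-1.2426)·v_x + (3)·v_y = 0,
  so v ∝ (b, λ_1 - a) = (3, 1.2426) = u.
  ||u|| = √((3)² + (1.2426)²) = √(10.5442) ≈ 3.2472,
  v_1 = u/||u|| ≈ (0.9239, 0.3827) (||v_1|| = 1).

λ_1 = 18.2426,  λ_2 = 9.7574;  v_1 ≈ (0.9239, 0.3827)


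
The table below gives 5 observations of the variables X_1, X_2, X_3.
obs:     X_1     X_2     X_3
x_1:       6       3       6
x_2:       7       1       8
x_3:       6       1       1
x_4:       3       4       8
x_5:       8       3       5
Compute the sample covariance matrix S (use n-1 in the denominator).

Step 1 — column means:
  mean(X_1) = (6 + 7 + 6 + 3 + 8) / 5 = 30/5 = 6
  mean(X_2) = (3 + 1 + 1 + 4 + 3) / 5 = 12/5 = 2.4
  mean(X_3) = (6 + 8 + 1 + 8 + 5) / 5 = 28/5 = 5.6

Step 2 — sample covariance S[i,j] = (1/(n-1)) · Σ_k (x_{k,i} - mean_i) · (x_{k,j} - mean_j), with n-1 = 4.
  S[X_1,X_1] = ((0)·(0) + (1)·(1) + (0)·(0) + (-3)·(-3) + (2)·(2)) / 4 = 14/4 = 3.5
  S[X_1,X_2] = ((0)·(0.6) + (1)·(-1.4) + (0)·(-1.4) + (-3)·(1.6) + (2)·(0.6)) / 4 = -5/4 = -1.25
  S[X_1,X_3] = ((0)·(0.4) + (1)·(2.4) + (0)·(-4.6) + (-3)·(2.4) + (2)·(-0.6)) / 4 = -6/4 = -1.5
  S[X_2,X_2] = ((0.6)·(0.6) + (-1.4)·(-1.4) + (-1.4)·(-1.4) + (1.6)·(1.6) + (0.6)·(0.6)) / 4 = 7.2/4 = 1.8
  S[X_2,X_3] = ((0.6)·(0.4) + (-1.4)·(2.4) + (-1.4)·(-4.6) + (1.6)·(2.4) + (0.6)·(-0.6)) / 4 = 6.8/4 = 1.7
  S[X_3,X_3] = ((0.4)·(0.4) + (2.4)·(2.4) + (-4.6)·(-4.6) + (2.4)·(2.4) + (-0.6)·(-0.6)) / 4 = 33.2/4 = 8.3

S is symmetric (S[j,i] = S[i,j]). Assembling:

S = [[3.5, -1.25, -1.5],
 [-1.25, 1.8, 1.7],
 [-1.5, 1.7, 8.3]]


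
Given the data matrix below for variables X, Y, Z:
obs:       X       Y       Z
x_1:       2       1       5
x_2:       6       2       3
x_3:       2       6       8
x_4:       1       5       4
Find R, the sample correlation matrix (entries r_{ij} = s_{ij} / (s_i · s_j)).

Step 1 — column means:
  mean(X) = (2 + 6 + 2 + 1) / 4 = 11/4 = 2.75
  mean(Y) = (1 + 2 + 6 + 5) / 4 = 14/4 = 3.5
  mean(Z) = (5 + 3 + 8 + 4) / 4 = 20/4 = 5

Step 2 — sample variances and covariances s[i,j] = (1/(n-1)) · Σ_k (x_{k,i} - mean_i) · (x_{k,j} - mean_j), with n-1 = 3:
  s[X,X] = ((-0.75)·(-0.75) + (3.25)·(3.25) + (-0.75)·(-0.75) + (-1.75)·(-1.75)) / 3 = 14.75/3 = 4.9167
  s[X,Y] = ((-0.75)·(-2.5) + (3.25)·(-1.5) + (-0.75)·(2.5) + (-1.75)·(1.5)) / 3 = -7.5/3 = -2.5
  s[X,Z] = ((-0.75)·(0) + (3.25)·(-2) + (-0.75)·(3) + (-1.75)·(-1)) / 3 = -7/3 = -2.3333
  s[Y,Y] = ((-2.5)·(-2.5) + (-1.5)·(-1.5) + (2.5)·(2.5) + (1.5)·(1.5)) / 3 = 17/3 = 5.6667
  s[Y,Z] = ((-2.5)·(0) + (-1.5)·(-2) + (2.5)·(3) + (1.5)·(-1)) / 3 = 9/3 = 3
  s[Z,Z] = ((0)·(0) + (-2)·(-2) + (3)·(3) + (-1)·(-1)) / 3 = 14/3 = 4.6667
  Sample standard deviations s_i = √(s[i,i]):
  s(X) = √(4.9167) = 2.2174
  s(Y) = √(5.6667) = 2.3805
  s(Z) = √(4.6667) = 2.1602

Step 3 — r_{ij} = s_{ij} / (s_i · s_j):
  r[X,X] = 1 (diagonal).
  r[X,Y] = -2.5 / (2.2174 · 2.3805) = -2.5 / 5.2784 = -0.4736
  r[X,Z] = -2.3333 / (2.2174 · 2.1602) = -2.3333 / 4.79 = -0.4871
  r[Y,Y] = 1 (diagonal).
  r[Y,Z] = 3 / (2.3805 · 2.1602) = 3 / 5.1424 = 0.5834
  r[Z,Z] = 1 (diagonal).

R is symmetric with unit diagonal. Assembling:

R = [[1, -0.4736, -0.4871],
 [-0.4736, 1, 0.5834],
 [-0.4871, 0.5834, 1]]


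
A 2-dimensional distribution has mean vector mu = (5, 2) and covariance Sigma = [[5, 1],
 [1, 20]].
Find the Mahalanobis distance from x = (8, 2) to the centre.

Step 1 — centre the observation: (x - mu) = (3, 0).

Step 2 — invert Sigma. det(Sigma) = 5·20 - (1)² = 99.
  Sigma^{-1} = (1/det) · [[d, -b], [-b, a]] = [[0.202, -0.0101],
 [-0.0101, 0.0505]].

Step 3 — form the quadratic (x - mu)^T · Sigma^{-1} · (x - mu):
  Sigma^{-1} · (x - mu) = (0.6061, -0.0303).
  (x - mu)^T · [Sigma^{-1} · (x - mu)] = (3)·(0.6061) + (0)·(-0.0303) = 1.8182.

Step 4 — take square root: d = √(1.8182) ≈ 1.3484.

d(x, mu) = √(1.8182) ≈ 1.3484


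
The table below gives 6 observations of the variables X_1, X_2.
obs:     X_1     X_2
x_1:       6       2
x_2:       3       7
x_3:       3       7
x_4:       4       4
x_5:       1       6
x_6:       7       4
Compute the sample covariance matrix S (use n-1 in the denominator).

Step 1 — column means:
  mean(X_1) = (6 + 3 + 3 + 4 + 1 + 7) / 6 = 24/6 = 4
  mean(X_2) = (2 + 7 + 7 + 4 + 6 + 4) / 6 = 30/6 = 5

Step 2 — sample covariance S[i,j] = (1/(n-1)) · Σ_k (x_{k,i} - mean_i) · (x_{k,j} - mean_j), with n-1 = 5.
  S[X_1,X_1] = ((2)·(2) + (-1)·(-1) + (-1)·(-1) + (0)·(0) + (-3)·(-3) + (3)·(3)) / 5 = 24/5 = 4.8
  S[X_1,X_2] = ((2)·(-3) + (-1)·(2) + (-1)·(2) + (0)·(-1) + (-3)·(1) + (3)·(-1)) / 5 = -16/5 = -3.2
  S[X_2,X_2] = ((-3)·(-3) + (2)·(2) + (2)·(2) + (-1)·(-1) + (1)·(1) + (-1)·(-1)) / 5 = 20/5 = 4

S is symmetric (S[j,i] = S[i,j]). Assembling:

S = [[4.8, -3.2],
 [-3.2, 4]]


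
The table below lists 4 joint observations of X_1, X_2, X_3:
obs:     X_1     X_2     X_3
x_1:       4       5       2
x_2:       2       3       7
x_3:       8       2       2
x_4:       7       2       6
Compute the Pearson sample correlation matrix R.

Step 1 — column means:
  mean(X_1) = (4 + 2 + 8 + 7) / 4 = 21/4 = 5.25
  mean(X_2) = (5 + 3 + 2 + 2) / 4 = 12/4 = 3
  mean(X_3) = (2 + 7 + 2 + 6) / 4 = 17/4 = 4.25

Step 2 — sample variances and covariances s[i,j] = (1/(n-1)) · Σ_k (x_{k,i} - mean_i) · (x_{k,j} - mean_j), with n-1 = 3:
  s[X_1,X_1] = ((-1.25)·(-1.25) + (-3.25)·(-3.25) + (2.75)·(2.75) + (1.75)·(1.75)) / 3 = 22.75/3 = 7.5833
  s[X_1,X_2] = ((-1.25)·(2) + (-3.25)·(0) + (2.75)·(-1) + (1.75)·(-1)) / 3 = -7/3 = -2.3333
  s[X_1,X_3] = ((-1.25)·(-2.25) + (-3.25)·(2.75) + (2.75)·(-2.25) + (1.75)·(1.75)) / 3 = -9.25/3 = -3.0833
  s[X_2,X_2] = ((2)·(2) + (0)·(0) + (-1)·(-1) + (-1)·(-1)) / 3 = 6/3 = 2
  s[X_2,X_3] = ((2)·(-2.25) + (0)·(2.75) + (-1)·(-2.25) + (-1)·(1.75)) / 3 = -4/3 = -1.3333
  s[X_3,X_3] = ((-2.25)·(-2.25) + (2.75)·(2.75) + (-2.25)·(-2.25) + (1.75)·(1.75)) / 3 = 20.75/3 = 6.9167
  Sample standard deviations s_i = √(s[i,i]):
  s(X_1) = √(7.5833) = 2.7538
  s(X_2) = √(2) = 1.4142
  s(X_3) = √(6.9167) = 2.63

Step 3 — r_{ij} = s_{ij} / (s_i · s_j):
  r[X_1,X_1] = 1 (diagonal).
  r[X_1,X_2] = -2.3333 / (2.7538 · 1.4142) = -2.3333 / 3.8944 = -0.5991
  r[X_1,X_3] = -3.0833 / (2.7538 · 2.63) = -3.0833 / 7.2423 = -0.4257
  r[X_2,X_2] = 1 (diagonal).
  r[X_2,X_3] = -1.3333 / (1.4142 · 2.63) = -1.3333 / 3.7193 = -0.3585
  r[X_3,X_3] = 1 (diagonal).

R is symmetric with unit diagonal. Assembling:

R = [[1, -0.5991, -0.4257],
 [-0.5991, 1, -0.3585],
 [-0.4257, -0.3585, 1]]


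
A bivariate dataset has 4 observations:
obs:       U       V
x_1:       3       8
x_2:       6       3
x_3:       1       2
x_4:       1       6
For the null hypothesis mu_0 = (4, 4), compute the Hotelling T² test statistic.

Step 1 — sample mean vector:
  mean(U) = (3 + 6 + 1 + 1) / 4 = 11/4 = 2.75
  mean(V) = (8 + 3 + 2 + 6) / 4 = 19/4 = 4.75
  x̄ = (2.75, 4.75),  deviation x̄ - mu_0 = (2.75, 4.75) - (4, 4) = (-1.25, 0.75).

Step 2 — sample covariance matrix, S[i,j] = (1/(n-1)) · Σ_k (x_{k,i} - mean_i) · (x_{k,j} - mean_j), divisor n-1 = 3:
  S[U,U] = ((0.25)·(0.25) + (3.25)·(3.25) + (-1.75)·(-1.75) + (-1.75)·(-1.75)) / 3 = 16.75/3 = 5.5833
  S[U,V] = ((0.25)·(3.25) + (3.25)·(-1.75) + (-1.75)·(-2.75) + (-1.75)·(1.25)) / 3 = -2.25/3 = -0.75
  S[V,V] = ((3.25)·(3.25) + (-1.75)·(-1.75) + (-2.75)·(-2.75) + (1.25)·(1.25)) / 3 = 22.75/3 = 7.5833
  S = [[5.5833, -0.75],
 [-0.75, 7.5833]].

Step 3 — invert S. det(S) = 5.5833·7.5833 - (-0.75)² = 41.7778.
  S^{-1} = (1/det) · [[d, -b], [-b, a]] = [[0.1815, 0.018],
 [0.018, 0.1336]].

Step 4 — quadratic form (x̄ - mu_0)^T · S^{-1} · (x̄ - mu_0):
  S^{-1} · (x̄ - mu_0) = (-0.2134, 0.0778),
  (x̄ - mu_0)^T · [...] = (-1.25)·(-0.2134) + (0.75)·(0.0778) = 0.3251.

Step 5 — scale by n: T² = 4 · 0.3251 = 1.3005.

T² ≈ 1.3005


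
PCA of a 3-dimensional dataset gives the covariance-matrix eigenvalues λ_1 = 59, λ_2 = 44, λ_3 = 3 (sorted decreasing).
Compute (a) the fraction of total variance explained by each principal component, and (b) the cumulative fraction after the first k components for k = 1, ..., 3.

Step 1 — total variance = trace(Sigma) = Σ λ_i = 59 + 44 + 3 = 106.

Step 2 — fraction explained by component i = λ_i / Σ λ:
  PC1: 59/106 = 0.5566
  PC2: 44/106 = 0.4151
  PC3: 3/106 = 0.0283

Step 3 — cumulative fraction after k components = (λ_1 + ... + λ_k) / Σ λ:
  k = 1: 59/106 = 0.5566
  k = 2: (59 + 44)/106 = 103/106 = 0.9717
  k = 3: (59 + 44 + 3)/106 = 106/106 = 1

Summary (fraction, with percent):

explained: PC1 0.5566 (55.66%), PC2 0.4151 (41.51%), PC3 0.0283 (2.83%);  cumulative: 0.5566, 0.9717, 1


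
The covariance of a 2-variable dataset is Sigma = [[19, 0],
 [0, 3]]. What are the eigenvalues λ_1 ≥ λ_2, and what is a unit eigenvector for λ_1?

Step 1 — characteristic polynomial of 2×2 Sigma:
  det(Sigma - λI) = λ² - trace · λ + det = 0.
  trace = 19 + 3 = 22, det = 19·3 - (0)² = 57.
Step 2 — discriminant:
  Δ = trace² - 4·det = 484 - 228 = 256.
Step 3 — eigenvalues:
  λ = (trace ± √Δ)/2 = (22 ± 16)/2,
  λ_1 = 19,  λ_2 = 3.

Step 4 — unit eigenvector for λ_1: Sigma is diagonal, so its eigenvectors are the coordinate axes. λ_1 = 19 is the diagonal entry on the first coordinate axis, hence
  v_1 = (1, 0) (||v_1|| = 1).

λ_1 = 19,  λ_2 = 3;  v_1 ≈ (1, 0)


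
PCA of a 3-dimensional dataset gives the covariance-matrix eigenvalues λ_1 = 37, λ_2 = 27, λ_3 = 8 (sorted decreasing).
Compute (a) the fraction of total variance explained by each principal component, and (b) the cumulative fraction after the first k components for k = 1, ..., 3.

Step 1 — total variance = trace(Sigma) = Σ λ_i = 37 + 27 + 8 = 72.

Step 2 — fraction explained by component i = λ_i / Σ λ:
  PC1: 37/72 = 0.5139
  PC2: 27/72 = 0.375
  PC3: 8/72 = 0.1111

Step 3 — cumulative fraction after k components = (λ_1 + ... + λ_k) / Σ λ:
  k = 1: 37/72 = 0.5139
  k = 2: (37 + 27)/72 = 64/72 = 0.8889
  k = 3: (37 + 27 + 8)/72 = 72/72 = 1

Summary (fraction, with percent):

explained: PC1 0.5139 (51.39%), PC2 0.375 (37.5%), PC3 0.1111 (11.11%);  cumulative: 0.5139, 0.8889, 1


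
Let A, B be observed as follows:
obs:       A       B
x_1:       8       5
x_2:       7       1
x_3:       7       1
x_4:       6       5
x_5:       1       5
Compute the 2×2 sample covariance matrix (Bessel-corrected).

Step 1 — column means:
  mean(A) = (8 + 7 + 7 + 6 + 1) / 5 = 29/5 = 5.8
  mean(B) = (5 + 1 + 1 + 5 + 5) / 5 = 17/5 = 3.4

Step 2 — sample covariance S[i,j] = (1/(n-1)) · Σ_k (x_{k,i} - mean_i) · (x_{k,j} - mean_j), with n-1 = 4.
  S[A,A] = ((2.2)·(2.2) + (1.2)·(1.2) + (1.2)·(1.2) + (0.2)·(0.2) + (-4.8)·(-4.8)) / 4 = 30.8/4 = 7.7
  S[A,B] = ((2.2)·(1.6) + (1.2)·(-2.4) + (1.2)·(-2.4) + (0.2)·(1.6) + (-4.8)·(1.6)) / 4 = -9.6/4 = -2.4
  S[B,B] = ((1.6)·(1.6) + (-2.4)·(-2.4) + (-2.4)·(-2.4) + (1.6)·(1.6) + (1.6)·(1.6)) / 4 = 19.2/4 = 4.8

S is symmetric (S[j,i] = S[i,j]). Assembling:

S = [[7.7, -2.4],
 [-2.4, 4.8]]


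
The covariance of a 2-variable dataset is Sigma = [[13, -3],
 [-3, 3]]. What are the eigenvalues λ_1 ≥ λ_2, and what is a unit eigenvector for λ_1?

Step 1 — characteristic polynomial of 2×2 Sigma:
  det(Sigma - λI) = λ² - trace · λ + det = 0.
  trace = 13 + 3 = 16, det = 13·3 - (-3)² = 30.
Step 2 — discriminant:
  Δ = trace² - 4·det = 256 - 120 = 136.
Step 3 — eigenvalues:
  λ = (trace ± √Δ)/2 = (16 ± 11.6619)/2,
  λ_1 = 13.831,  λ_2 = 2.169.

Step 4 — unit eigenvector for λ_1: solve (Sigma - λ_1 I)v = 0. First row:
  (13 - 13.831)·v_x + (-3)·v_y = 0, i.e. (-0.831)·v_x + (-3)·v_y = 0,
  so v ∝ (b, λ_1 - a) = (-3, 0.831); multiply by -1 so the first entry is positive: u = (3, -0.831).
  ||u|| = √((3)² + (-0.831)²) = √(9.6905) ≈ 3.113,
  v_1 = u/||u|| ≈ (0.9637, -0.2669) (||v_1|| = 1).

λ_1 = 13.831,  λ_2 = 2.169;  v_1 ≈ (0.9637, -0.2669)


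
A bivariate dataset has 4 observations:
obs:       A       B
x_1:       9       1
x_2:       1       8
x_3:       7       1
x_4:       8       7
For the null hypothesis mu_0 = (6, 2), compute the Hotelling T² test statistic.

Step 1 — sample mean vector:
  mean(A) = (9 + 1 + 7 + 8) / 4 = 25/4 = 6.25
  mean(B) = (1 + 8 + 1 + 7) / 4 = 17/4 = 4.25
  x̄ = (6.25, 4.25),  deviation x̄ - mu_0 = (6.25, 4.25) - (6, 2) = (0.25, 2.25).

Step 2 — sample covariance matrix, S[i,j] = (1/(n-1)) · Σ_k (x_{k,i} - mean_i) · (x_{k,j} - mean_j), divisor n-1 = 3:
  S[A,A] = ((2.75)·(2.75) + (-5.25)·(-5.25) + (0.75)·(0.75) + (1.75)·(1.75)) / 3 = 38.75/3 = 12.9167
  S[A,B] = ((2.75)·(-3.25) + (-5.25)·(3.75) + (0.75)·(-3.25) + (1.75)·(2.75)) / 3 = -26.25/3 = -8.75
  S[B,B] = ((-3.25)·(-3.25) + (3.75)·(3.75) + (-3.25)·(-3.25) + (2.75)·(2.75)) / 3 = 42.75/3 = 14.25
  S = [[12.9167, -8.75],
 [-8.75, 14.25]].

Step 3 — invert S. det(S) = 12.9167·14.25 - (-8.75)² = 107.5.
  S^{-1} = (1/det) · [[d, -b], [-b, a]] = [[0.1326, 0.0814],
 [0.0814, 0.1202]].

Step 4 — quadratic form (x̄ - mu_0)^T · S^{-1} · (x̄ - mu_0):
  S^{-1} · (x̄ - mu_0) = (0.2163, 0.2907),
  (x̄ - mu_0)^T · [...] = (0.25)·(0.2163) + (2.25)·(0.2907) = 0.7081.

Step 5 — scale by n: T² = 4 · 0.7081 = 2.8326.

T² ≈ 2.8326


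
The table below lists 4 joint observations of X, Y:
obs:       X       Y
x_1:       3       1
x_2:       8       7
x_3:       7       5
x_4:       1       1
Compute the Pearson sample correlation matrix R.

Step 1 — column means:
  mean(X) = (3 + 8 + 7 + 1) / 4 = 19/4 = 4.75
  mean(Y) = (1 + 7 + 5 + 1) / 4 = 14/4 = 3.5

Step 2 — sample variances and covariances s[i,j] = (1/(n-1)) · Σ_k (x_{k,i} - mean_i) · (x_{k,j} - mean_j), with n-1 = 3:
  s[X,X] = ((-1.75)·(-1.75) + (3.25)·(3.25) + (2.25)·(2.25) + (-3.75)·(-3.75)) / 3 = 32.75/3 = 10.9167
  s[X,Y] = ((-1.75)·(-2.5) + (3.25)·(3.5) + (2.25)·(1.5) + (-3.75)·(-2.5)) / 3 = 28.5/3 = 9.5
  s[Y,Y] = ((-2.5)·(-2.5) + (3.5)·(3.5) + (1.5)·(1.5) + (-2.5)·(-2.5)) / 3 = 27/3 = 9
  Sample standard deviations s_i = √(s[i,i]):
  s(X) = √(10.9167) = 3.304
  s(Y) = √(9) = 3

Step 3 — r_{ij} = s_{ij} / (s_i · s_j):
  r[X,X] = 1 (diagonal).
  r[X,Y] = 9.5 / (3.304 · 3) = 9.5 / 9.9121 = 0.9584
  r[Y,Y] = 1 (diagonal).

R is symmetric with unit diagonal. Assembling:

R = [[1, 0.9584],
 [0.9584, 1]]


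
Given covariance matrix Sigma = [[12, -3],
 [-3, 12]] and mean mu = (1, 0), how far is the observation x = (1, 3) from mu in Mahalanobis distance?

Step 1 — centre the observation: (x - mu) = (0, 3).

Step 2 — invert Sigma. det(Sigma) = 12·12 - (-3)² = 135.
  Sigma^{-1} = (1/det) · [[d, -b], [-b, a]] = [[0.0889, 0.0222],
 [0.0222, 0.0889]].

Step 3 — form the quadratic (x - mu)^T · Sigma^{-1} · (x - mu):
  Sigma^{-1} · (x - mu) = (0.0667, 0.2667).
  (x - mu)^T · [Sigma^{-1} · (x - mu)] = (0)·(0.0667) + (3)·(0.2667) = 0.8.

Step 4 — take square root: d = √(0.8) ≈ 0.8944.

d(x, mu) = √(0.8) ≈ 0.8944


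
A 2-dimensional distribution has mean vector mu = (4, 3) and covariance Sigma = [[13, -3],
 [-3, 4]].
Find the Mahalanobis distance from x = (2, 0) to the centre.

Step 1 — centre the observation: (x - mu) = (-2, -3).

Step 2 — invert Sigma. det(Sigma) = 13·4 - (-3)² = 43.
  Sigma^{-1} = (1/det) · [[d, -b], [-b, a]] = [[0.093, 0.0698],
 [0.0698, 0.3023]].

Step 3 — form the quadratic (x - mu)^T · Sigma^{-1} · (x - mu):
  Sigma^{-1} · (x - mu) = (-0.3953, -1.0465).
  (x - mu)^T · [Sigma^{-1} · (x - mu)] = (-2)·(-0.3953) + (-3)·(-1.0465) = 3.9302.

Step 4 — take square root: d = √(3.9302) ≈ 1.9825.

d(x, mu) = √(3.9302) ≈ 1.9825


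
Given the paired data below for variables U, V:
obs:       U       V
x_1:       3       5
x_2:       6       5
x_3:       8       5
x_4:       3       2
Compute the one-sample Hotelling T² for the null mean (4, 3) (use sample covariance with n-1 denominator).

Step 1 — sample mean vector:
  mean(U) = (3 + 6 + 8 + 3) / 4 = 20/4 = 5
  mean(V) = (5 + 5 + 5 + 2) / 4 = 17/4 = 4.25
  x̄ = (5, 4.25),  deviation x̄ - mu_0 = (5, 4.25) - (4, 3) = (1, 1.25).

Step 2 — sample covariance matrix, S[i,j] = (1/(n-1)) · Σ_k (x_{k,i} - mean_i) · (x_{k,j} - mean_j), divisor n-1 = 3:
  S[U,U] = ((-2)·(-2) + (1)·(1) + (3)·(3) + (-2)·(-2)) / 3 = 18/3 = 6
  S[U,V] = ((-2)·(0.75) + (1)·(0.75) + (3)·(0.75) + (-2)·(-2.25)) / 3 = 6/3 = 2
  S[V,V] = ((0.75)·(0.75) + (0.75)·(0.75) + (0.75)·(0.75) + (-2.25)·(-2.25)) / 3 = 6.75/3 = 2.25
  S = [[6, 2],
 [2, 2.25]].

Step 3 — invert S. det(S) = 6·2.25 - (2)² = 9.5.
  S^{-1} = (1/det) · [[d, -b], [-b, a]] = [[0.2368, -0.2105],
 [-0.2105, 0.6316]].

Step 4 — quadratic form (x̄ - mu_0)^T · S^{-1} · (x̄ - mu_0):
  S^{-1} · (x̄ - mu_0) = (-0.0263, 0.5789),
  (x̄ - mu_0)^T · [...] = (1)·(-0.0263) + (1.25)·(0.5789) = 0.6974.

Step 5 — scale by n: T² = 4 · 0.6974 = 2.7895.

T² ≈ 2.7895


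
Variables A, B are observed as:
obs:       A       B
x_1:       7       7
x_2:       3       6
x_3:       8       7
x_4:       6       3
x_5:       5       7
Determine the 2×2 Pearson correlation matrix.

Step 1 — column means:
  mean(A) = (7 + 3 + 8 + 6 + 5) / 5 = 29/5 = 5.8
  mean(B) = (7 + 6 + 7 + 3 + 7) / 5 = 30/5 = 6

Step 2 — sample variances and covariances s[i,j] = (1/(n-1)) · Σ_k (x_{k,i} - mean_i) · (x_{k,j} - mean_j), with n-1 = 4:
  s[A,A] = ((1.2)·(1.2) + (-2.8)·(-2.8) + (2.2)·(2.2) + (0.2)·(0.2) + (-0.8)·(-0.8)) / 4 = 14.8/4 = 3.7
  s[A,B] = ((1.2)·(1) + (-2.8)·(0) + (2.2)·(1) + (0.2)·(-3) + (-0.8)·(1)) / 4 = 2/4 = 0.5
  s[B,B] = ((1)·(1) + (0)·(0) + (1)·(1) + (-3)·(-3) + (1)·(1)) / 4 = 12/4 = 3
  Sample standard deviations s_i = √(s[i,i]):
  s(A) = √(3.7) = 1.9235
  s(B) = √(3) = 1.7321

Step 3 — r_{ij} = s_{ij} / (s_i · s_j):
  r[A,A] = 1 (diagonal).
  r[A,B] = 0.5 / (1.9235 · 1.7321) = 0.5 / 3.3317 = 0.1501
  r[B,B] = 1 (diagonal).

R is symmetric with unit diagonal. Assembling:

R = [[1, 0.1501],
 [0.1501, 1]]


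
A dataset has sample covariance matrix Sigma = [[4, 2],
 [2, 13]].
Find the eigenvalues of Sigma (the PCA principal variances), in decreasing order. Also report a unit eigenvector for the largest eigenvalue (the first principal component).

Step 1 — characteristic polynomial of 2×2 Sigma:
  det(Sigma - λI) = λ² - trace · λ + det = 0.
  trace = 4 + 13 = 17, det = 4·13 - (2)² = 48.
Step 2 — discriminant:
  Δ = trace² - 4·det = 289 - 192 = 97.
Step 3 — eigenvalues:
  λ = (trace ± √Δ)/2 = (17 ± 9.8489)/2,
  λ_1 = 13.4244,  λ_2 = 3.5756.

Step 4 — unit eigenvector for λ_1: solve (Sigma - λ_1 I)v = 0. First row:
  (4 - 13.4244)·v_x + (2)·v_y = 0, i.e. (-9.4244)·v_x + (2)·v_y = 0,
  so v ∝ (b, λ_1 - a) = (2, 9.4244) = u.
  ||u|| = √((2)² + (9.4244)²) = √(92.8199) ≈ 9.6343,
  v_1 = u/||u|| ≈ (0.2076, 0.9782) (||v_1|| = 1).

λ_1 = 13.4244,  λ_2 = 3.5756;  v_1 ≈ (0.2076, 0.9782)


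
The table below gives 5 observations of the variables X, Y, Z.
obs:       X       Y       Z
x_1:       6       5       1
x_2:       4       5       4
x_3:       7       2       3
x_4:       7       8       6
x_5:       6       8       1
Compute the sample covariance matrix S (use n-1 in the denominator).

Step 1 — column means:
  mean(X) = (6 + 4 + 7 + 7 + 6) / 5 = 30/5 = 6
  mean(Y) = (5 + 5 + 2 + 8 + 8) / 5 = 28/5 = 5.6
  mean(Z) = (1 + 4 + 3 + 6 + 1) / 5 = 15/5 = 3

Step 2 — sample covariance S[i,j] = (1/(n-1)) · Σ_k (x_{k,i} - mean_i) · (x_{k,j} - mean_j), with n-1 = 4.
  S[X,X] = ((0)·(0) + (-2)·(-2) + (1)·(1) + (1)·(1) + (0)·(0)) / 4 = 6/4 = 1.5
  S[X,Y] = ((0)·(-0.6) + (-2)·(-0.6) + (1)·(-3.6) + (1)·(2.4) + (0)·(2.4)) / 4 = 0/4 = 0
  S[X,Z] = ((0)·(-2) + (-2)·(1) + (1)·(0) + (1)·(3) + (0)·(-2)) / 4 = 1/4 = 0.25
  S[Y,Y] = ((-0.6)·(-0.6) + (-0.6)·(-0.6) + (-3.6)·(-3.6) + (2.4)·(2.4) + (2.4)·(2.4)) / 4 = 25.2/4 = 6.3
  S[Y,Z] = ((-0.6)·(-2) + (-0.6)·(1) + (-3.6)·(0) + (2.4)·(3) + (2.4)·(-2)) / 4 = 3/4 = 0.75
  S[Z,Z] = ((-2)·(-2) + (1)·(1) + (0)·(0) + (3)·(3) + (-2)·(-2)) / 4 = 18/4 = 4.5

S is symmetric (S[j,i] = S[i,j]). Assembling:

S = [[1.5, 0, 0.25],
 [0, 6.3, 0.75],
 [0.25, 0.75, 4.5]]


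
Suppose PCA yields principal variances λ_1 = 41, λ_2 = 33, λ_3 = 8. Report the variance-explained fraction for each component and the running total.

Step 1 — total variance = trace(Sigma) = Σ λ_i = 41 + 33 + 8 = 82.

Step 2 — fraction explained by component i = λ_i / Σ λ:
  PC1: 41/82 = 0.5
  PC2: 33/82 = 0.4024
  PC3: 8/82 = 0.0976

Step 3 — cumulative fraction after k components = (λ_1 + ... + λ_k) / Σ λ:
  k = 1: 41/82 = 0.5
  k = 2: (41 + 33)/82 = 74/82 = 0.9024
  k = 3: (41 + 33 + 8)/82 = 82/82 = 1

Summary (fraction, with percent):

explained: PC1 0.5 (50%), PC2 0.4024 (40.24%), PC3 0.0976 (9.76%);  cumulative: 0.5, 0.9024, 1


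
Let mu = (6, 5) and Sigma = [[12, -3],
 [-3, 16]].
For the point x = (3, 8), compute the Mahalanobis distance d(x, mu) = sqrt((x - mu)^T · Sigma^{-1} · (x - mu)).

Step 1 — centre the observation: (x - mu) = (-3, 3).

Step 2 — invert Sigma. det(Sigma) = 12·16 - (-3)² = 183.
  Sigma^{-1} = (1/det) · [[d, -b], [-b, a]] = [[0.0874, 0.0164],
 [0.0164, 0.0656]].

Step 3 — form the quadratic (x - mu)^T · Sigma^{-1} · (x - mu):
  Sigma^{-1} · (x - mu) = (-0.2131, 0.1475).
  (x - mu)^T · [Sigma^{-1} · (x - mu)] = (-3)·(-0.2131) + (3)·(0.1475) = 1.082.

Step 4 — take square root: d = √(1.082) ≈ 1.0402.

d(x, mu) = √(1.082) ≈ 1.0402


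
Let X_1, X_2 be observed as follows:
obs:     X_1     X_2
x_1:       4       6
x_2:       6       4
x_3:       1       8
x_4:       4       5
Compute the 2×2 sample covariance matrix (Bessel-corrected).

Step 1 — column means:
  mean(X_1) = (4 + 6 + 1 + 4) / 4 = 15/4 = 3.75
  mean(X_2) = (6 + 4 + 8 + 5) / 4 = 23/4 = 5.75

Step 2 — sample covariance S[i,j] = (1/(n-1)) · Σ_k (x_{k,i} - mean_i) · (x_{k,j} - mean_j), with n-1 = 3.
  S[X_1,X_1] = ((0.25)·(0.25) + (2.25)·(2.25) + (-2.75)·(-2.75) + (0.25)·(0.25)) / 3 = 12.75/3 = 4.25
  S[X_1,X_2] = ((0.25)·(0.25) + (2.25)·(-1.75) + (-2.75)·(2.25) + (0.25)·(-0.75)) / 3 = -10.25/3 = -3.4167
  S[X_2,X_2] = ((0.25)·(0.25) + (-1.75)·(-1.75) + (2.25)·(2.25) + (-0.75)·(-0.75)) / 3 = 8.75/3 = 2.9167

S is symmetric (S[j,i] = S[i,j]). Assembling:

S = [[4.25, -3.4167],
 [-3.4167, 2.9167]]


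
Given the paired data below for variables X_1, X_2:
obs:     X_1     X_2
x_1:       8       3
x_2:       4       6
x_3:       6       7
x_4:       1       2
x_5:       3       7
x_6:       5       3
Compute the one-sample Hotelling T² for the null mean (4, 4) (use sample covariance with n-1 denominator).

Step 1 — sample mean vector:
  mean(X_1) = (8 + 4 + 6 + 1 + 3 + 5) / 6 = 27/6 = 4.5
  mean(X_2) = (3 + 6 + 7 + 2 + 7 + 3) / 6 = 28/6 = 4.6667
  x̄ = (4.5, 4.6667),  deviation x̄ - mu_0 = (4.5, 4.6667) - (4, 4) = (0.5, 0.6667).

Step 2 — sample covariance matrix, S[i,j] = (1/(n-1)) · Σ_k (x_{k,i} - mean_i) · (x_{k,j} - mean_j), divisor n-1 = 5:
  S[X_1,X_1] = ((3.5)·(3.5) + (-0.5)·(-0.5) + (1.5)·(1.5) + (-3.5)·(-3.5) + (-1.5)·(-1.5) + (0.5)·(0.5)) / 5 = 29.5/5 = 5.9
  S[X_1,X_2] = ((3.5)·(-1.6667) + (-0.5)·(1.3333) + (1.5)·(2.3333) + (-3.5)·(-2.6667) + (-1.5)·(2.3333) + (0.5)·(-1.6667)) / 5 = 2/5 = 0.4
  S[X_2,X_2] = ((-1.6667)·(-1.6667) + (1.3333)·(1.3333) + (2.3333)·(2.3333) + (-2.6667)·(-2.6667) + (2.3333)·(2.3333) + (-1.6667)·(-1.6667)) / 5 = 25.3333/5 = 5.0667
  S = [[5.9, 0.4],
 [0.4, 5.0667]].

Step 3 — invert S. det(S) = 5.9·5.0667 - (0.4)² = 29.7333.
  S^{-1} = (1/det) · [[d, -b], [-b, a]] = [[0.1704, -0.0135],
 [-0.0135, 0.1984]].

Step 4 — quadratic form (x̄ - mu_0)^T · S^{-1} · (x̄ - mu_0):
  S^{-1} · (x̄ - mu_0) = (0.0762, 0.1256),
  (x̄ - mu_0)^T · [...] = (0.5)·(0.0762) + (0.6667)·(0.1256) = 0.1218.

Step 5 — scale by n: T² = 6 · 0.1218 = 0.7309.

T² ≈ 0.7309


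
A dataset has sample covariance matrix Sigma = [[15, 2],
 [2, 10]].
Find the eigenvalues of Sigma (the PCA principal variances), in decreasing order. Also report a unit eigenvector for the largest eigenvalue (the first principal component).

Step 1 — characteristic polynomial of 2×2 Sigma:
  det(Sigma - λI) = λ² - trace · λ + det = 0.
  trace = 15 + 10 = 25, det = 15·10 - (2)² = 146.
Step 2 — discriminant:
  Δ = trace² - 4·det = 625 - 584 = 41.
Step 3 — eigenvalues:
  λ = (trace ± √Δ)/2 = (25 ± 6.4031)/2,
  λ_1 = 15.7016,  λ_2 = 9.2984.

Step 4 — unit eigenvector for λ_1: solve (Sigma - λ_1 I)v = 0. First row:
  (15 - 15.7016)·v_x + (2)·v_y = 0, i.e. (-0.7016)·v_x + (2)·v_y = 0,
  so v ∝ (b, λ_1 - a) = (2, 0.7016) = u.
  ||u|| = √((2)² + (0.7016)²) = √(4.4922) ≈ 2.1195,
  v_1 = u/||u|| ≈ (0.9436, 0.331) (||v_1|| = 1).

λ_1 = 15.7016,  λ_2 = 9.2984;  v_1 ≈ (0.9436, 0.331)


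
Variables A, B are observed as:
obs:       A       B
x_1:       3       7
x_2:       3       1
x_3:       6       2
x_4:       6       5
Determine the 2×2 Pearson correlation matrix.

Step 1 — column means:
  mean(A) = (3 + 3 + 6 + 6) / 4 = 18/4 = 4.5
  mean(B) = (7 + 1 + 2 + 5) / 4 = 15/4 = 3.75

Step 2 — sample variances and covariances s[i,j] = (1/(n-1)) · Σ_k (x_{k,i} - mean_i) · (x_{k,j} - mean_j), with n-1 = 3:
  s[A,A] = ((-1.5)·(-1.5) + (-1.5)·(-1.5) + (1.5)·(1.5) + (1.5)·(1.5)) / 3 = 9/3 = 3
  s[A,B] = ((-1.5)·(3.25) + (-1.5)·(-2.75) + (1.5)·(-1.75) + (1.5)·(1.25)) / 3 = -1.5/3 = -0.5
  s[B,B] = ((3.25)·(3.25) + (-2.75)·(-2.75) + (-1.75)·(-1.75) + (1.25)·(1.25)) / 3 = 22.75/3 = 7.5833
  Sample standard deviations s_i = √(s[i,i]):
  s(A) = √(3) = 1.7321
  s(B) = √(7.5833) = 2.7538

Step 3 — r_{ij} = s_{ij} / (s_i · s_j):
  r[A,A] = 1 (diagonal).
  r[A,B] = -0.5 / (1.7321 · 2.7538) = -0.5 / 4.7697 = -0.1048
  r[B,B] = 1 (diagonal).

R is symmetric with unit diagonal. Assembling:

R = [[1, -0.1048],
 [-0.1048, 1]]


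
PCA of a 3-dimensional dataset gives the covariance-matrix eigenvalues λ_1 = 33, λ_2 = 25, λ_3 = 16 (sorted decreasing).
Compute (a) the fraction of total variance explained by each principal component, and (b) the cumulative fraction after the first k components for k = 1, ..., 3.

Step 1 — total variance = trace(Sigma) = Σ λ_i = 33 + 25 + 16 = 74.

Step 2 — fraction explained by component i = λ_i / Σ λ:
  PC1: 33/74 = 0.4459
  PC2: 25/74 = 0.3378
  PC3: 16/74 = 0.2162

Step 3 — cumulative fraction after k components = (λ_1 + ... + λ_k) / Σ λ:
  k = 1: 33/74 = 0.4459
  k = 2: (33 + 25)/74 = 58/74 = 0.7838
  k = 3: (33 + 25 + 16)/74 = 74/74 = 1

Summary (fraction, with percent):

explained: PC1 0.4459 (44.59%), PC2 0.3378 (33.78%), PC3 0.2162 (21.62%);  cumulative: 0.4459, 0.7838, 1


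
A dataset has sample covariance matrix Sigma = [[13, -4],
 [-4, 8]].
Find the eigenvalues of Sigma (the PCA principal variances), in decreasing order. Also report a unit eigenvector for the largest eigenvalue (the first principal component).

Step 1 — characteristic polynomial of 2×2 Sigma:
  det(Sigma - λI) = λ² - trace · λ + det = 0.
  trace = 13 + 8 = 21, det = 13·8 - (-4)² = 88.
Step 2 — discriminant:
  Δ = trace² - 4·det = 441 - 352 = 89.
Step 3 — eigenvalues:
  λ = (trace ± √Δ)/2 = (21 ± 9.434)/2,
  λ_1 = 15.217,  λ_2 = 5.783.

Step 4 — unit eigenvector for λ_1: solve (Sigma - λ_1 I)v = 0. First row:
  (13 - 15.217)·v_x + (-4)·v_y = 0, i.e. (-2.217)·v_x + (-4)·v_y = 0,
  so v ∝ (b, λ_1 - a) = (-4, 2.217); multiply by -1 so the first entry is positive: u = (4, -2.217).
  ||u|| = √((4)² + (-2.217)²) = √(20.915) ≈ 4.5733,
  v_1 = u/||u|| ≈ (0.8746, -0.4848) (||v_1|| = 1).

λ_1 = 15.217,  λ_2 = 5.783;  v_1 ≈ (0.8746, -0.4848)


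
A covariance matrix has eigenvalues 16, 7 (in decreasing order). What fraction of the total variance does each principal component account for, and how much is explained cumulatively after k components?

Step 1 — total variance = trace(Sigma) = Σ λ_i = 16 + 7 = 23.

Step 2 — fraction explained by component i = λ_i / Σ λ:
  PC1: 16/23 = 0.6957
  PC2: 7/23 = 0.3043

Step 3 — cumulative fraction after k components = (λ_1 + ... + λ_k) / Σ λ:
  k = 1: 16/23 = 0.6957
  k = 2: (16 + 7)/23 = 23/23 = 1

Summary (fraction, with percent):

explained: PC1 0.6957 (69.57%), PC2 0.3043 (30.43%);  cumulative: 0.6957, 1


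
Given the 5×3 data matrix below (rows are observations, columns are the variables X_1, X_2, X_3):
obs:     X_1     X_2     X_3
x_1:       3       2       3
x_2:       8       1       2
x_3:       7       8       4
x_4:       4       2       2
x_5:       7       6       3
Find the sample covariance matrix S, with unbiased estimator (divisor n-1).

Step 1 — column means:
  mean(X_1) = (3 + 8 + 7 + 4 + 7) / 5 = 29/5 = 5.8
  mean(X_2) = (2 + 1 + 8 + 2 + 6) / 5 = 19/5 = 3.8
  mean(X_3) = (3 + 2 + 4 + 2 + 3) / 5 = 14/5 = 2.8

Step 2 — sample covariance S[i,j] = (1/(n-1)) · Σ_k (x_{k,i} - mean_i) · (x_{k,j} - mean_j), with n-1 = 4.
  S[X_1,X_1] = ((-2.8)·(-2.8) + (2.2)·(2.2) + (1.2)·(1.2) + (-1.8)·(-1.8) + (1.2)·(1.2)) / 4 = 18.8/4 = 4.7
  S[X_1,X_2] = ((-2.8)·(-1.8) + (2.2)·(-2.8) + (1.2)·(4.2) + (-1.8)·(-1.8) + (1.2)·(2.2)) / 4 = 9.8/4 = 2.45
  S[X_1,X_3] = ((-2.8)·(0.2) + (2.2)·(-0.8) + (1.2)·(1.2) + (-1.8)·(-0.8) + (1.2)·(0.2)) / 4 = 0.8/4 = 0.2
  S[X_2,X_2] = ((-1.8)·(-1.8) + (-2.8)·(-2.8) + (4.2)·(4.2) + (-1.8)·(-1.8) + (2.2)·(2.2)) / 4 = 36.8/4 = 9.2
  S[X_2,X_3] = ((-1.8)·(0.2) + (-2.8)·(-0.8) + (4.2)·(1.2) + (-1.8)·(-0.8) + (2.2)·(0.2)) / 4 = 8.8/4 = 2.2
  S[X_3,X_3] = ((0.2)·(0.2) + (-0.8)·(-0.8) + (1.2)·(1.2) + (-0.8)·(-0.8) + (0.2)·(0.2)) / 4 = 2.8/4 = 0.7

S is symmetric (S[j,i] = S[i,j]). Assembling:

S = [[4.7, 2.45, 0.2],
 [2.45, 9.2, 2.2],
 [0.2, 2.2, 0.7]]


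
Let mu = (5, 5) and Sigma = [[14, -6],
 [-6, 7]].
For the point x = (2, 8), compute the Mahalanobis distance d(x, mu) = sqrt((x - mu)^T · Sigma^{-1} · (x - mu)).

Step 1 — centre the observation: (x - mu) = (-3, 3).

Step 2 — invert Sigma. det(Sigma) = 14·7 - (-6)² = 62.
  Sigma^{-1} = (1/det) · [[d, -b], [-b, a]] = [[0.1129, 0.0968],
 [0.0968, 0.2258]].

Step 3 — form the quadratic (x - mu)^T · Sigma^{-1} · (x - mu):
  Sigma^{-1} · (x - mu) = (-0.0484, 0.3871).
  (x - mu)^T · [Sigma^{-1} · (x - mu)] = (-3)·(-0.0484) + (3)·(0.3871) = 1.3065.

Step 4 — take square root: d = √(1.3065) ≈ 1.143.

d(x, mu) = √(1.3065) ≈ 1.143


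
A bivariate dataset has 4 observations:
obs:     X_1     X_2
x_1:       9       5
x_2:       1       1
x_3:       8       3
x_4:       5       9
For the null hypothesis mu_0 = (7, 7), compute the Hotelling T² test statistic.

Step 1 — sample mean vector:
  mean(X_1) = (9 + 1 + 8 + 5) / 4 = 23/4 = 5.75
  mean(X_2) = (5 + 1 + 3 + 9) / 4 = 18/4 = 4.5
  x̄ = (5.75, 4.5),  deviation x̄ - mu_0 = (5.75, 4.5) - (7, 7) = (-1.25, -2.5).

Step 2 — sample covariance matrix, S[i,j] = (1/(n-1)) · Σ_k (x_{k,i} - mean_i) · (x_{k,j} - mean_j), divisor n-1 = 3:
  S[X_1,X_1] = ((3.25)·(3.25) + (-4.75)·(-4.75) + (2.25)·(2.25) + (-0.75)·(-0.75)) / 3 = 38.75/3 = 12.9167
  S[X_1,X_2] = ((3.25)·(0.5) + (-4.75)·(-3.5) + (2.25)·(-1.5) + (-0.75)·(4.5)) / 3 = 11.5/3 = 3.8333
  S[X_2,X_2] = ((0.5)·(0.5) + (-3.5)·(-3.5) + (-1.5)·(-1.5) + (4.5)·(4.5)) / 3 = 35/3 = 11.6667
  S = [[12.9167, 3.8333],
 [3.8333, 11.6667]].

Step 3 — invert S. det(S) = 12.9167·11.6667 - (3.8333)² = 136.
  S^{-1} = (1/det) · [[d, -b], [-b, a]] = [[0.0858, -0.0282],
 [-0.0282, 0.095]].

Step 4 — quadratic form (x̄ - mu_0)^T · S^{-1} · (x̄ - mu_0):
  S^{-1} · (x̄ - mu_0) = (-0.0368, -0.2022),
  (x̄ - mu_0)^T · [...] = (-1.25)·(-0.0368) + (-2.5)·(-0.2022) = 0.5515.

Step 5 — scale by n: T² = 4 · 0.5515 = 2.2059.

T² ≈ 2.2059


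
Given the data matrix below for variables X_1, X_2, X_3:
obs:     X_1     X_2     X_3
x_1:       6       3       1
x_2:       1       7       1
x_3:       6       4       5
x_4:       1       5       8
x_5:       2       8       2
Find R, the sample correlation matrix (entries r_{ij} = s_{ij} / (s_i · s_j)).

Step 1 — column means:
  mean(X_1) = (6 + 1 + 6 + 1 + 2) / 5 = 16/5 = 3.2
  mean(X_2) = (3 + 7 + 4 + 5 + 8) / 5 = 27/5 = 5.4
  mean(X_3) = (1 + 1 + 5 + 8 + 2) / 5 = 17/5 = 3.4

Step 2 — sample variances and covariances s[i,j] = (1/(n-1)) · Σ_k (x_{k,i} - mean_i) · (x_{k,j} - mean_j), with n-1 = 4:
  s[X_1,X_1] = ((2.8)·(2.8) + (-2.2)·(-2.2) + (2.8)·(2.8) + (-2.2)·(-2.2) + (-1.2)·(-1.2)) / 4 = 26.8/4 = 6.7
  s[X_1,X_2] = ((2.8)·(-2.4) + (-2.2)·(1.6) + (2.8)·(-1.4) + (-2.2)·(-0.4) + (-1.2)·(2.6)) / 4 = -16.4/4 = -4.1
  s[X_1,X_3] = ((2.8)·(-2.4) + (-2.2)·(-2.4) + (2.8)·(1.6) + (-2.2)·(4.6) + (-1.2)·(-1.4)) / 4 = -5.4/4 = -1.35
  s[X_2,X_2] = ((-2.4)·(-2.4) + (1.6)·(1.6) + (-1.4)·(-1.4) + (-0.4)·(-0.4) + (2.6)·(2.6)) / 4 = 17.2/4 = 4.3
  s[X_2,X_3] = ((-2.4)·(-2.4) + (1.6)·(-2.4) + (-1.4)·(1.6) + (-0.4)·(4.6) + (2.6)·(-1.4)) / 4 = -5.8/4 = -1.45
  s[X_3,X_3] = ((-2.4)·(-2.4) + (-2.4)·(-2.4) + (1.6)·(1.6) + (4.6)·(4.6) + (-1.4)·(-1.4)) / 4 = 37.2/4 = 9.3
  Sample standard deviations s_i = √(s[i,i]):
  s(X_1) = √(6.7) = 2.5884
  s(X_2) = √(4.3) = 2.0736
  s(X_3) = √(9.3) = 3.0496

Step 3 — r_{ij} = s_{ij} / (s_i · s_j):
  r[X_1,X_1] = 1 (diagonal).
  r[X_1,X_2] = -4.1 / (2.5884 · 2.0736) = -4.1 / 5.3675 = -0.7639
  r[X_1,X_3] = -1.35 / (2.5884 · 3.0496) = -1.35 / 7.8937 = -0.171
  r[X_2,X_2] = 1 (diagonal).
  r[X_2,X_3] = -1.45 / (2.0736 · 3.0496) = -1.45 / 6.3238 = -0.2293
  r[X_3,X_3] = 1 (diagonal).

R is symmetric with unit diagonal. Assembling:

R = [[1, -0.7639, -0.171],
 [-0.7639, 1, -0.2293],
 [-0.171, -0.2293, 1]]


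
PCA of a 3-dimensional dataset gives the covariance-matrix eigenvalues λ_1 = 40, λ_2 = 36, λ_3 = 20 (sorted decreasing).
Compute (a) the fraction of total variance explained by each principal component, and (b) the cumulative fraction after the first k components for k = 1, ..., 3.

Step 1 — total variance = trace(Sigma) = Σ λ_i = 40 + 36 + 20 = 96.

Step 2 — fraction explained by component i = λ_i / Σ λ:
  PC1: 40/96 = 0.4167
  PC2: 36/96 = 0.375
  PC3: 20/96 = 0.2083

Step 3 — cumulative fraction after k components = (λ_1 + ... + λ_k) / Σ λ:
  k = 1: 40/96 = 0.4167
  k = 2: (40 + 36)/96 = 76/96 = 0.7917
  k = 3: (40 + 36 + 20)/96 = 96/96 = 1

Summary (fraction, with percent):

explained: PC1 0.4167 (41.67%), PC2 0.375 (37.5%), PC3 0.2083 (20.83%);  cumulative: 0.4167, 0.7917, 1


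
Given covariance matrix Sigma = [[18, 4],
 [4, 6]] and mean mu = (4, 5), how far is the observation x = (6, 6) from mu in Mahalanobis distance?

Step 1 — centre the observation: (x - mu) = (2, 1).

Step 2 — invert Sigma. det(Sigma) = 18·6 - (4)² = 92.
  Sigma^{-1} = (1/det) · [[d, -b], [-b, a]] = [[0.0652, -0.0435],
 [-0.0435, 0.1957]].

Step 3 — form the quadratic (x - mu)^T · Sigma^{-1} · (x - mu):
  Sigma^{-1} · (x - mu) = (0.087, 0.1087).
  (x - mu)^T · [Sigma^{-1} · (x - mu)] = (2)·(0.087) + (1)·(0.1087) = 0.2826.

Step 4 — take square root: d = √(0.2826) ≈ 0.5316.

d(x, mu) = √(0.2826) ≈ 0.5316


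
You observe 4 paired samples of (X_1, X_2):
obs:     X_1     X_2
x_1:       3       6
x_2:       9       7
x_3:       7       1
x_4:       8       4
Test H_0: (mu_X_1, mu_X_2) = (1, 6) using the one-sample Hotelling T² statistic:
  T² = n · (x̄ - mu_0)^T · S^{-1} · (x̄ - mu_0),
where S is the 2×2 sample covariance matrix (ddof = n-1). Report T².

Step 1 — sample mean vector:
  mean(X_1) = (3 + 9 + 7 + 8) / 4 = 27/4 = 6.75
  mean(X_2) = (6 + 7 + 1 + 4) / 4 = 18/4 = 4.5
  x̄ = (6.75, 4.5),  deviation x̄ - mu_0 = (6.75, 4.5) - (1, 6) = (5.75, -1.5).

Step 2 — sample covariance matrix, S[i,j] = (1/(n-1)) · Σ_k (x_{k,i} - mean_i) · (x_{k,j} - mean_j), divisor n-1 = 3:
  S[X_1,X_1] = ((-3.75)·(-3.75) + (2.25)·(2.25) + (0.25)·(0.25) + (1.25)·(1.25)) / 3 = 20.75/3 = 6.9167
  S[X_1,X_2] = ((-3.75)·(1.5) + (2.25)·(2.5) + (0.25)·(-3.5) + (1.25)·(-0.5)) / 3 = -1.5/3 = -0.5
  S[X_2,X_2] = ((1.5)·(1.5) + (2.5)·(2.5) + (-3.5)·(-3.5) + (-0.5)·(-0.5)) / 3 = 21/3 = 7
  S = [[6.9167, -0.5],
 [-0.5, 7]].

Step 3 — invert S. det(S) = 6.9167·7 - (-0.5)² = 48.1667.
  S^{-1} = (1/det) · [[d, -b], [-b, a]] = [[0.1453, 0.0104],
 [0.0104, 0.1436]].

Step 4 — quadratic form (x̄ - mu_0)^T · S^{-1} · (x̄ - mu_0):
  S^{-1} · (x̄ - mu_0) = (0.8201, -0.1557),
  (x̄ - mu_0)^T · [...] = (5.75)·(0.8201) + (-1.5)·(-0.1557) = 4.949.

Step 5 — scale by n: T² = 4 · 4.949 = 19.7958.

T² ≈ 19.7958
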